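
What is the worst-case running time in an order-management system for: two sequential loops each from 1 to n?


Reasoning: sequential dominates: O(n) + O(n) = O(n)
Complexity: O(n)

O(n)


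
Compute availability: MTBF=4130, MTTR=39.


Availability = MTBF / (MTBF + MTTR)
Availability = 4130 / (4130 + 39)
Availability = 4130 / 4169
Availability = 99.0645%

99.0645%


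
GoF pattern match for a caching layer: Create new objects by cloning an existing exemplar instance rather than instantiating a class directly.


This matches the Prototype pattern

Prototype


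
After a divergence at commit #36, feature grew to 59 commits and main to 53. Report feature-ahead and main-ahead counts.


Common ancestor: commit #36
feature commits after divergence: 59 - 36 = 23
main commits after divergence: 53 - 36 = 17
feature is 23 commits ahead of main
main is 17 commits ahead of feature

feature ahead: 23, main ahead: 17


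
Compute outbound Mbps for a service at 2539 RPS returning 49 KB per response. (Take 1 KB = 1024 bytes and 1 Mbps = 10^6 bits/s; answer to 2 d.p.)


Formula: Mbps = payload_bytes * RPS * 8 / 1e6
Payload per request = 49 KB = 49 * 1024 = 50176 bytes
Total bytes/sec = 50176 * 2539 = 127396864
Total bits/sec = 127396864 * 8 = 1019174912
Mbps = 1019174912 / 1e6 = 1019.17

1019.17 Mbps


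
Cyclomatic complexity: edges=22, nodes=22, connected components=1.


Formula: V(G) = E - N + 2P
V(G) = 22 - 22 + 2*1
V(G) = 0 + 2
V(G) = 2

2


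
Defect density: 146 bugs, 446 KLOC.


Defect density = defects / KLOC
Defect density = 146 / 446
Defect density = 0.327 defects/KLOC

0.327 defects/KLOC


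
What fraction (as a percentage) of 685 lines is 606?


Coverage = covered / total * 100
Coverage = 606 / 685 * 100
Coverage = 88.47%

88.47%


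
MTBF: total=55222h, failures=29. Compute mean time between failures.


Formula: MTBF = Total operating time / Number of failures
MTBF = 55222 / 29
MTBF = 1904.21 hours

1904.21 hours


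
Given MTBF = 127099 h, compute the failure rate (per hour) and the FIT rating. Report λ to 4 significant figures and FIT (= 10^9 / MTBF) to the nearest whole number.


Formula: λ = 1 / MTBF; FIT = λ × 1e9 = 1e9 / MTBF
λ = 1 / 127099 ≈ 7.868e-06 failures/hour
FIT = 1e9 / 127099 ≈ 7868 failures per 1e9 hours (nearest whole number)

λ = 7.868e-06 /h, FIT = 7868


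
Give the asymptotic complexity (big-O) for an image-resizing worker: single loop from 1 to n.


Reasoning: one pass through n items
Complexity: O(n)

O(n)


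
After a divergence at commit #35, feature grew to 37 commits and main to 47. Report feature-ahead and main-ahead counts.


Common ancestor: commit #35
feature commits after divergence: 37 - 35 = 2
main commits after divergence: 47 - 35 = 12
feature is 2 commits ahead of main
main is 12 commits ahead of feature

feature ahead: 2, main ahead: 12


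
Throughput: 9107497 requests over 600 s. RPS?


Formula: throughput = requests / seconds
throughput = 9107497 / 600
throughput = 15179.16 requests/second

15179.16 requests/second


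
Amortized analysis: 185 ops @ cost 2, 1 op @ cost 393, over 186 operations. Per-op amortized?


Formula: Amortized cost = Total cost / Operations
Total cost = (185 * 2) + (1 * 393)
Total cost = 370 + 393 = 763
Amortized = 763 / 186 = 4.1022

4.1022


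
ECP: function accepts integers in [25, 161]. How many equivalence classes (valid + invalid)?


Valid range: [25, 161]
Class 1: x < 25 — invalid
Class 2: 25 ≤ x ≤ 161 — valid
Class 3: x > 161 — invalid
Total equivalence classes: 3

3 equivalence classes


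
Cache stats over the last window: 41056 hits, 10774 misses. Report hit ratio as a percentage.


Formula: hit rate = hits / (hits + misses) * 100
hit rate = 41056 / (41056 + 10774) * 100
hit rate = 41056 / 51830 * 100
hit rate = 79.21%

79.21%


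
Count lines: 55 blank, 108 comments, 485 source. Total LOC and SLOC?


Total LOC = blank + comment + code
Total LOC = 55 + 108 + 485 = 648
SLOC (source only) = code = 485

Total LOC: 648, SLOC: 485


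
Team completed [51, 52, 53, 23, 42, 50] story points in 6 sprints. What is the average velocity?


Formula: Avg velocity = Total points / Number of sprints
Points: [51, 52, 53, 23, 42, 50]
Sum = 51 + 52 + 53 + 23 + 42 + 50 = 271
Avg velocity = 271 / 6 = 45.17 points/sprint

45.17 points/sprint


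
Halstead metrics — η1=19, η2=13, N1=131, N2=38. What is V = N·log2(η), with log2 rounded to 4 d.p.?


Formula: V = N * log2(η), where N = N1 + N2 and η = η1 + η2
η = 19 + 13 = 32
N = 131 + 38 = 169
log2(32) ≈ 5.0000
V = 169 * 5.0000 = 845.00

845.00


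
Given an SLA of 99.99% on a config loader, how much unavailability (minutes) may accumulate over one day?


Formula: allowed downtime = period * (100 - SLA) / 100
Period (day) = 1440 minutes
Unavailability fraction = (100 - 99.99) / 100
Allowed downtime = 1440 * (100 - 99.99) / 100
Allowed downtime = 0.144 minutes

0.144 minutes


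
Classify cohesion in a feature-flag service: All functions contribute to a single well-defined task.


Reasoning: Best: single purpose
Type: Functional cohesion

Functional cohesion


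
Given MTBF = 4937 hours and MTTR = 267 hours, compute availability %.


Availability = MTBF / (MTBF + MTTR)
Availability = 4937 / (4937 + 267)
Availability = 4937 / 5204
Availability = 94.8693%

94.8693%


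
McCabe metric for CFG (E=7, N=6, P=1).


Formula: V(G) = E - N + 2P
V(G) = 7 - 6 + 2*1
V(G) = 1 + 2
V(G) = 3

3


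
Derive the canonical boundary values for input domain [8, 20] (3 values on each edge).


Range: [8, 20]
Boundaries: just below min, min, min+1, max-1, max, just above max
Values: [7, 8, 9, 19, 20, 21]

[7, 8, 9, 19, 20, 21]


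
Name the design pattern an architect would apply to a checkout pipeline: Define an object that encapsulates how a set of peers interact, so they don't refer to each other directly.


This matches the Mediator pattern

Mediator


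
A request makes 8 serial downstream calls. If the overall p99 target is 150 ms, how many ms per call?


Formula: per_stage = total_budget / stages
per_stage = 150 / 8
per_stage = 18.75 ms

18.75 ms


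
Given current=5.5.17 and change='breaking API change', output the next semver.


Current: 5.5.17
Change category: 'breaking API change' → major bump
SemVer rule: major bump → increment MAJOR, reset MINOR and PATCH to 0
New: 6.0.0

6.0.0


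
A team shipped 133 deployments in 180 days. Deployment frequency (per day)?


Formula: deployments per day = releases / days
= 133 / 180
= 0.739 deploys/day
(equivalently, 5.17 deploys/week)

0.739 deploys/day


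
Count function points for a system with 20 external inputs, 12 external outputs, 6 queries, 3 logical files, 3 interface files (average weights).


UFP = EI*4 + EO*5 + EQ*4 + ILF*10 + EIF*7
UFP = 20*4 + 12*5 + 6*4 + 3*10 + 3*7
UFP = 80 + 60 + 24 + 30 + 21
UFP = 215

215


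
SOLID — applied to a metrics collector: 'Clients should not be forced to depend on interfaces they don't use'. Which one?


This describes the Interface Segregation Principle (ISP)

Interface Segregation Principle (ISP)


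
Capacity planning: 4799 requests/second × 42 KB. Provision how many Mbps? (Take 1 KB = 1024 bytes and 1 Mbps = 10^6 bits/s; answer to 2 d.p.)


Formula: Mbps = payload_bytes * RPS * 8 / 1e6
Payload per request = 42 KB = 42 * 1024 = 43008 bytes
Total bytes/sec = 43008 * 4799 = 206395392
Total bits/sec = 206395392 * 8 = 1651163136
Mbps = 1651163136 / 1e6 = 1651.16

1651.16 Mbps


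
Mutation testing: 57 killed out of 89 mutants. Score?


Mutation score = killed / total * 100
Mutation score = 57 / 89 * 100
Mutation score = 64.04%

64.04%


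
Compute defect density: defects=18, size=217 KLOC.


Defect density = defects / KLOC
Defect density = 18 / 217
Defect density = 0.083 defects/KLOC

0.083 defects/KLOC


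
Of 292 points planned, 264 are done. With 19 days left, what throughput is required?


Formula: Required rate = Remaining points / Days left
Remaining = 292 - 264 = 28 points
Required rate = 28 / 19 = 1.47 points/day

1.47 points/day


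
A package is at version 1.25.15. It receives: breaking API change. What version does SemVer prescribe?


Current: 1.25.15
Change category: 'breaking API change' → major bump
SemVer rule: major bump → increment MAJOR, reset MINOR and PATCH to 0
New: 2.0.0

2.0.0


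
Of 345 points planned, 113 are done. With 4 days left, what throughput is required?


Formula: Required rate = Remaining points / Days left
Remaining = 345 - 113 = 232 points
Required rate = 232 / 4 = 58.0 points/day

58.0 points/day


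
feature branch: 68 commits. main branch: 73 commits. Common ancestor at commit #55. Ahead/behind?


Common ancestor: commit #55
feature commits after divergence: 68 - 55 = 13
main commits after divergence: 73 - 55 = 18
feature is 13 commits ahead of main
main is 18 commits ahead of feature

feature ahead: 13, main ahead: 18


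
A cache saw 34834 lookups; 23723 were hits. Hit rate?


Formula: hit rate = hits / (hits + misses) * 100
hit rate = 23723 / (23723 + 11111) * 100
hit rate = 23723 / 34834 * 100
hit rate = 68.1%

68.1%


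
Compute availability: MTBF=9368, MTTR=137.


Availability = MTBF / (MTBF + MTTR)
Availability = 9368 / (9368 + 137)
Availability = 9368 / 9505
Availability = 98.5587%

98.5587%


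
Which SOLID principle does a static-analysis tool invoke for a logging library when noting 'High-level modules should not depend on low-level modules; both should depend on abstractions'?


This describes the Dependency Inversion Principle (DIP)

Dependency Inversion Principle (DIP)


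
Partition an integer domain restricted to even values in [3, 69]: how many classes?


Constraint: even integers in [3, 69]
Class 1: x < 3 — out-of-range invalid
Class 2: x in [3,69] but odd — wrong type invalid
Class 3: x in [3,69] and even — valid
Class 4: x > 69 — out-of-range invalid
Total equivalence classes: 4

4 equivalence classes


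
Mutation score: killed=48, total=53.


Mutation score = killed / total * 100
Mutation score = 48 / 53 * 100
Mutation score = 90.57%

90.57%


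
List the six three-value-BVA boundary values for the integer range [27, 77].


Range: [27, 77]
Boundaries: just below min, min, min+1, max-1, max, just above max
Values: [26, 27, 28, 76, 77, 78]

[26, 27, 28, 76, 77, 78]


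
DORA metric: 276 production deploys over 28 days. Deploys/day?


Formula: deployments per day = releases / days
= 276 / 28
= 9.857 deploys/day
(equivalently, 69.0 deploys/week)

9.857 deploys/day


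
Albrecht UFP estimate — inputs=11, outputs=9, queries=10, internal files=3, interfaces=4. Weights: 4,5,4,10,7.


UFP = EI*4 + EO*5 + EQ*4 + ILF*10 + EIF*7
UFP = 11*4 + 9*5 + 10*4 + 3*10 + 4*7
UFP = 44 + 45 + 40 + 30 + 28
UFP = 187

187


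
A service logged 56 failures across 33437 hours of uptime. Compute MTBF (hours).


Formula: MTBF = Total operating time / Number of failures
MTBF = 33437 / 56
MTBF = 597.09 hours

597.09 hours


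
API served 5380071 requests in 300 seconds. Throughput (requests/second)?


Formula: throughput = requests / seconds
throughput = 5380071 / 300
throughput = 17933.57 requests/second

17933.57 requests/second


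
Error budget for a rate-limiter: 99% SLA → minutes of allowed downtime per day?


Formula: allowed downtime = period * (100 - SLA) / 100
Period (day) = 1440 minutes
Unavailability fraction = (100 - 99.0) / 100
Allowed downtime = 1440 * (100 - 99.0) / 100
Allowed downtime = 14.4 minutes

14.4 minutes


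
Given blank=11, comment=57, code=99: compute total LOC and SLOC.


Total LOC = blank + comment + code
Total LOC = 11 + 57 + 99 = 167
SLOC (source only) = code = 99

Total LOC: 167, SLOC: 99


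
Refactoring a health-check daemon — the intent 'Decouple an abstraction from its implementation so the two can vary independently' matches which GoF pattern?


This matches the Bridge pattern

Bridge


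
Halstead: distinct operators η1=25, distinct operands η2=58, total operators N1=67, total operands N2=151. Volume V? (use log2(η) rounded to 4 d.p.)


Formula: V = N * log2(η), where N = N1 + N2 and η = η1 + η2
η = 25 + 58 = 83
N = 67 + 151 = 218
log2(83) ≈ 6.3750
V = 218 * 6.3750 = 1389.75

1389.75


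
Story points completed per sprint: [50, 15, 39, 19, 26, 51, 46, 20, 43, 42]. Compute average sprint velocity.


Formula: Avg velocity = Total points / Number of sprints
Points: [50, 15, 39, 19, 26, 51, 46, 20, 43, 42]
Sum = 50 + 15 + 39 + 19 + 26 + 51 + 46 + 20 + 43 + 42 = 351
Avg velocity = 351 / 10 = 35.1 points/sprint

35.1 points/sprint


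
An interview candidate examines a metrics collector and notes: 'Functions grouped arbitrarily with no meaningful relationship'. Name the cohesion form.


Reasoning: Worst: random grouping
Type: Coincidental cohesion

Coincidental cohesion


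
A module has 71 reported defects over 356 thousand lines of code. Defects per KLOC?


Defect density = defects / KLOC
Defect density = 71 / 356
Defect density = 0.199 defects/KLOC

0.199 defects/KLOC


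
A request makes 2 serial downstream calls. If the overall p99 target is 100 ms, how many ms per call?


Formula: per_stage = total_budget / stages
per_stage = 100 / 2
per_stage = 50.0 ms

50.0 ms


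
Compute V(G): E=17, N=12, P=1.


Formula: V(G) = E - N + 2P
V(G) = 17 - 12 + 2*1
V(G) = 5 + 2
V(G) = 7

7


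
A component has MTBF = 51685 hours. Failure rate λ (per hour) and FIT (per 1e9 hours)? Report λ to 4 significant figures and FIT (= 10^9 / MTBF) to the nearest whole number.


Formula: λ = 1 / MTBF; FIT = λ × 1e9 = 1e9 / MTBF
λ = 1 / 51685 ≈ 1.935e-05 failures/hour
FIT = 1e9 / 51685 ≈ 19348 failures per 1e9 hours (nearest whole number)

λ = 1.935e-05 /h, FIT = 19348


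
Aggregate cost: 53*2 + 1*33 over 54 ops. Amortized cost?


Formula: Amortized cost = Total cost / Operations
Total cost = (53 * 2) + (1 * 33)
Total cost = 106 + 33 = 139
Amortized = 139 / 54 = 2.5741

2.5741


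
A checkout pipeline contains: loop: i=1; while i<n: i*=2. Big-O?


Reasoning: i doubles each step so iterations are log2(n)
Complexity: O(log n)

O(log n)


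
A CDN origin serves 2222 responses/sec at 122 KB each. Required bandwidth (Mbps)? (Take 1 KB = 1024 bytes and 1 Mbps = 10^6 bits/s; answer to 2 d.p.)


Formula: Mbps = payload_bytes * RPS * 8 / 1e6
Payload per request = 122 KB = 122 * 1024 = 124928 bytes
Total bytes/sec = 124928 * 2222 = 277590016
Total bits/sec = 277590016 * 8 = 2220720128
Mbps = 2220720128 / 1e6 = 2220.72

2220.72 Mbps


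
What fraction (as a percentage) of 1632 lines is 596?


Coverage = covered / total * 100
Coverage = 596 / 1632 * 100
Coverage = 36.52%

36.52%


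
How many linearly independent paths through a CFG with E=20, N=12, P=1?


Formula: V(G) = E - N + 2P
V(G) = 20 - 12 + 2*1
V(G) = 8 + 2
V(G) = 10

10


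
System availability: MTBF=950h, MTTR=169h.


Availability = MTBF / (MTBF + MTTR)
Availability = 950 / (950 + 169)
Availability = 950 / 1119
Availability = 84.8972%

84.8972%


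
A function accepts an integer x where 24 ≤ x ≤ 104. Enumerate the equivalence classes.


Valid range: [24, 104]
Class 1: x < 24 — invalid
Class 2: 24 ≤ x ≤ 104 — valid
Class 3: x > 104 — invalid
Total equivalence classes: 3

3 equivalence classes


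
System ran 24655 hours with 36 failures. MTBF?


Formula: MTBF = Total operating time / Number of failures
MTBF = 24655 / 36
MTBF = 684.86 hours

684.86 hours


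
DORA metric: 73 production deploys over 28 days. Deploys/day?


Formula: deployments per day = releases / days
= 73 / 28
= 2.607 deploys/day
(equivalently, 18.25 deploys/week)

2.607 deploys/day


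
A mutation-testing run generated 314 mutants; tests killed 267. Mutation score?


Mutation score = killed / total * 100
Mutation score = 267 / 314 * 100
Mutation score = 85.03%

85.03%


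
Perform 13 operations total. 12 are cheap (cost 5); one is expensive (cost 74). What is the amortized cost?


Formula: Amortized cost = Total cost / Operations
Total cost = (12 * 5) + (1 * 74)
Total cost = 60 + 74 = 134
Amortized = 134 / 13 = 10.3077

10.3077


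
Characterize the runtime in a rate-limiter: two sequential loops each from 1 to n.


Reasoning: sequential dominates: O(n) + O(n) = O(n)
Complexity: O(n)

O(n)


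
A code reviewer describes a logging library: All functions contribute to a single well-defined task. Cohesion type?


Reasoning: Best: single purpose
Type: Functional cohesion

Functional cohesion


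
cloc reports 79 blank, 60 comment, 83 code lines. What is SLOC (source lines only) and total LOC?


Total LOC = blank + comment + code
Total LOC = 79 + 60 + 83 = 222
SLOC (source only) = code = 83

Total LOC: 222, SLOC: 83


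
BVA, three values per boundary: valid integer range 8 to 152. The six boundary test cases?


Range: [8, 152]
Boundaries: just below min, min, min+1, max-1, max, just above max
Values: [7, 8, 9, 151, 152, 153]

[7, 8, 9, 151, 152, 153]


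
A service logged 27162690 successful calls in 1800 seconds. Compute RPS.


Formula: throughput = requests / seconds
throughput = 27162690 / 1800
throughput = 15090.38 requests/second

15090.38 requests/second


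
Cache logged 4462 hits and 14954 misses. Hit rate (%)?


Formula: hit rate = hits / (hits + misses) * 100
hit rate = 4462 / (4462 + 14954) * 100
hit rate = 4462 / 19416 * 100
hit rate = 22.98%

22.98%


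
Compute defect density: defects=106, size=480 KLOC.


Defect density = defects / KLOC
Defect density = 106 / 480
Defect density = 0.221 defects/KLOC

0.221 defects/KLOC


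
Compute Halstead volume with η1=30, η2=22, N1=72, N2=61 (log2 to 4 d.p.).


Formula: V = N * log2(η), where N = N1 + N2 and η = η1 + η2
η = 30 + 22 = 52
N = 72 + 61 = 133
log2(52) ≈ 5.7004
V = 133 * 5.7004 = 758.15

758.15


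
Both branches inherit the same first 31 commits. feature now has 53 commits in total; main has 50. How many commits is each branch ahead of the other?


Common ancestor: commit #31
feature commits after divergence: 53 - 31 = 22
main commits after divergence: 50 - 31 = 19
feature is 22 commits ahead of main
main is 19 commits ahead of feature

feature ahead: 22, main ahead: 19


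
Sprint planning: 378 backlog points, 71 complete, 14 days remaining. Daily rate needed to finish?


Formula: Required rate = Remaining points / Days left
Remaining = 378 - 71 = 307 points
Required rate = 307 / 14 = 21.93 points/day

21.93 points/day


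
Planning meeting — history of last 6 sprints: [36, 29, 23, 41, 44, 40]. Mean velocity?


Formula: Avg velocity = Total points / Number of sprints
Points: [36, 29, 23, 41, 44, 40]
Sum = 36 + 29 + 23 + 41 + 44 + 40 = 213
Avg velocity = 213 / 6 = 35.5 points/sprint

35.5 points/sprint


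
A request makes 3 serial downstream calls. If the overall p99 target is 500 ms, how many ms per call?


Formula: per_stage = total_budget / stages
per_stage = 500 / 3
per_stage = 166.67 ms

166.67 ms


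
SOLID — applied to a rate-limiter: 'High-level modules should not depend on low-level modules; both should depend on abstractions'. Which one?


This describes the Dependency Inversion Principle (DIP)

Dependency Inversion Principle (DIP)


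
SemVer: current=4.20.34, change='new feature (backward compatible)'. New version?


Current: 4.20.34
Change category: 'new feature (backward compatible)' → minor bump
SemVer rule: minor bump → increment MINOR, reset PATCH to 0 (MAJOR unchanged)
New: 4.21.0

4.21.0


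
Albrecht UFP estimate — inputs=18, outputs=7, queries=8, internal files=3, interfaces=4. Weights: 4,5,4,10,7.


UFP = EI*4 + EO*5 + EQ*4 + ILF*10 + EIF*7
UFP = 18*4 + 7*5 + 8*4 + 3*10 + 4*7
UFP = 72 + 35 + 32 + 30 + 28
UFP = 197

197


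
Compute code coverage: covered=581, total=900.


Coverage = covered / total * 100
Coverage = 581 / 900 * 100
Coverage = 64.56%

64.56%


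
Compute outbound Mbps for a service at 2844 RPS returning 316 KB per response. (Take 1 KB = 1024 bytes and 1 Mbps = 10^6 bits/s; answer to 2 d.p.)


Formula: Mbps = payload_bytes * RPS * 8 / 1e6
Payload per request = 316 KB = 316 * 1024 = 323584 bytes
Total bytes/sec = 323584 * 2844 = 920272896
Total bits/sec = 920272896 * 8 = 7362183168
Mbps = 7362183168 / 1e6 = 7362.18

7362.18 Mbps


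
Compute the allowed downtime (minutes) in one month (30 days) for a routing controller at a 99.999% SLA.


Formula: allowed downtime = period * (100 - SLA) / 100
Period (month (30 days)) = 43200 minutes
Unavailability fraction = (100 - 99.999) / 100
Allowed downtime = 43200 * (100 - 99.999) / 100
Allowed downtime = 0.432 minutes

0.432 minutes


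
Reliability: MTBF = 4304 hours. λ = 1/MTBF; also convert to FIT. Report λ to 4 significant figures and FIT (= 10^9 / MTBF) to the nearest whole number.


Formula: λ = 1 / MTBF; FIT = λ × 1e9 = 1e9 / MTBF
λ = 1 / 4304 ≈ 2.323e-04 failures/hour
FIT = 1e9 / 4304 ≈ 232342 failures per 1e9 hours (nearest whole number)

λ = 2.323e-04 /h, FIT = 232342


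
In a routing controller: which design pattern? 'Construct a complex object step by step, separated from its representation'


This matches the Builder pattern

Builder


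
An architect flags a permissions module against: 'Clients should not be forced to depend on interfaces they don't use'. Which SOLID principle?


This describes the Interface Segregation Principle (ISP)

Interface Segregation Principle (ISP)


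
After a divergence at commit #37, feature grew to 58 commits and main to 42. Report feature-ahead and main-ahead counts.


Common ancestor: commit #37
feature commits after divergence: 58 - 37 = 21
main commits after divergence: 42 - 37 = 5
feature is 21 commits ahead of main
main is 5 commits ahead of feature

feature ahead: 21, main ahead: 5


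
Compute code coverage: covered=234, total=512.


Coverage = covered / total * 100
Coverage = 234 / 512 * 100
Coverage = 45.7%

45.7%


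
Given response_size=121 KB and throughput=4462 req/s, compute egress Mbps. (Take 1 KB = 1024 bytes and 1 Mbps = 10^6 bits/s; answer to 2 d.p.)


Formula: Mbps = payload_bytes * RPS * 8 / 1e6
Payload per request = 121 KB = 121 * 1024 = 123904 bytes
Total bytes/sec = 123904 * 4462 = 552859648
Total bits/sec = 552859648 * 8 = 4422877184
Mbps = 4422877184 / 1e6 = 4422.88

4422.88 Mbps


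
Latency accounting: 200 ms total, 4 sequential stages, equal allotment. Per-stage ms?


Formula: per_stage = total_budget / stages
per_stage = 200 / 4
per_stage = 50.0 ms

50.0 ms


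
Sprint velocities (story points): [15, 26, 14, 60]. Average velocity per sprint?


Formula: Avg velocity = Total points / Number of sprints
Points: [15, 26, 14, 60]
Sum = 15 + 26 + 14 + 60 = 115
Avg velocity = 115 / 4 = 28.75 points/sprint

28.75 points/sprint


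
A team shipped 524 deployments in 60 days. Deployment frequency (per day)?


Formula: deployments per day = releases / days
= 524 / 60
= 8.733 deploys/day
(equivalently, 61.13 deploys/week)

8.733 deploys/day


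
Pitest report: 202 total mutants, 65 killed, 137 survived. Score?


Mutation score = killed / total * 100
Mutation score = 65 / 202 * 100
Mutation score = 32.18%

32.18%


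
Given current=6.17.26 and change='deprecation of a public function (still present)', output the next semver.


Current: 6.17.26
Change category: 'deprecation of a public function (still present)' → minor bump
SemVer rule: minor bump → increment MINOR, reset PATCH to 0 (MAJOR unchanged)
New: 6.18.0

6.18.0


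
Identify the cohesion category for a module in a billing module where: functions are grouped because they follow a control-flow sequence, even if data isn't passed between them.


Reasoning: Grouped by order of execution within a routine, not by data flow
Type: Procedural cohesion

Procedural cohesion


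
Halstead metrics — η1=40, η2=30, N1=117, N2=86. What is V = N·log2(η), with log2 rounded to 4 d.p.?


Formula: V = N * log2(η), where N = N1 + N2 and η = η1 + η2
η = 40 + 30 = 70
N = 117 + 86 = 203
log2(70) ≈ 6.1293
V = 203 * 6.1293 = 1244.25

1244.25


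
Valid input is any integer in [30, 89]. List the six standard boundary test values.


Range: [30, 89]
Boundaries: just below min, min, min+1, max-1, max, just above max
Values: [29, 30, 31, 88, 89, 90]

[29, 30, 31, 88, 89, 90]


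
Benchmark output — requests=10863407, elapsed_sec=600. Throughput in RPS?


Formula: throughput = requests / seconds
throughput = 10863407 / 600
throughput = 18105.68 requests/second

18105.68 requests/second


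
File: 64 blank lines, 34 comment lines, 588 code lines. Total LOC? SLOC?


Total LOC = blank + comment + code
Total LOC = 64 + 34 + 588 = 686
SLOC (source only) = code = 588

Total LOC: 686, SLOC: 588


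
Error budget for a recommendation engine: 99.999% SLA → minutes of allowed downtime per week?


Formula: allowed downtime = period * (100 - SLA) / 100
Period (week) = 10080 minutes
Unavailability fraction = (100 - 99.999) / 100
Allowed downtime = 10080 * (100 - 99.999) / 100
Allowed downtime = 0.1008 minutes

0.1008 minutes


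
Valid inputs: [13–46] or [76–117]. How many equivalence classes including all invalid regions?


Valid ranges: [13,46] and [76,117]
Class 1: x < 13 — invalid
Class 2: 13 ≤ x ≤ 46 — valid
Class 3: 46 < x < 76 — invalid (gap between ranges)
Class 4: 76 ≤ x ≤ 117 — valid
Class 5: x > 117 — invalid
Total equivalence classes: 5

5 equivalence classes


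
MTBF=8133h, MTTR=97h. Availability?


Availability = MTBF / (MTBF + MTTR)
Availability = 8133 / (8133 + 97)
Availability = 8133 / 8230
Availability = 98.8214%

98.8214%


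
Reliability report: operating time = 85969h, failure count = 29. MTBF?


Formula: MTBF = Total operating time / Number of failures
MTBF = 85969 / 29
MTBF = 2964.45 hours

2964.45 hours


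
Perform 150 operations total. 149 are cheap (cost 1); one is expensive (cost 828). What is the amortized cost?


Formula: Amortized cost = Total cost / Operations
Total cost = (149 * 1) + (1 * 828)
Total cost = 149 + 828 = 977
Amortized = 977 / 150 = 6.5133

6.5133


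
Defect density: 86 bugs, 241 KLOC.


Defect density = defects / KLOC
Defect density = 86 / 241
Defect density = 0.357 defects/KLOC

0.357 defects/KLOC


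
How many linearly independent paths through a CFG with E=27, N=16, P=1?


Formula: V(G) = E - N + 2P
V(G) = 27 - 16 + 2*1
V(G) = 11 + 2
V(G) = 13

13


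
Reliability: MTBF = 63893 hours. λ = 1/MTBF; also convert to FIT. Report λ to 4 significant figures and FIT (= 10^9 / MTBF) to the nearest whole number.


Formula: λ = 1 / MTBF; FIT = λ × 1e9 = 1e9 / MTBF
λ = 1 / 63893 ≈ 1.565e-05 failures/hour
FIT = 1e9 / 63893 ≈ 15651 failures per 1e9 hours (nearest whole number)

λ = 1.565e-05 /h, FIT = 15651


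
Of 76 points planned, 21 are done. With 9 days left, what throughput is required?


Formula: Required rate = Remaining points / Days left
Remaining = 76 - 21 = 55 points
Required rate = 55 / 9 = 6.11 points/day

6.11 points/day


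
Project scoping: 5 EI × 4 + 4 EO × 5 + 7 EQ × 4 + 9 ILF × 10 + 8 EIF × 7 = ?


UFP = EI*4 + EO*5 + EQ*4 + ILF*10 + EIF*7
UFP = 5*4 + 4*5 + 7*4 + 9*10 + 8*7
UFP = 20 + 20 + 28 + 90 + 56
UFP = 214

214


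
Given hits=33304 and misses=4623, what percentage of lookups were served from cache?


Formula: hit rate = hits / (hits + misses) * 100
hit rate = 33304 / (33304 + 4623) * 100
hit rate = 33304 / 37927 * 100
hit rate = 87.81%

87.81%


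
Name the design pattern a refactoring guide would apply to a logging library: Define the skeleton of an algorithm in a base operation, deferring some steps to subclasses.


This matches the Template Method pattern

Template Method


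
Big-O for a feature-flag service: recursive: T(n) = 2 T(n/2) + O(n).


Reasoning: master theorem case 2 (merge-sort recurrence)
Complexity: O(n log n)

O(n log n)


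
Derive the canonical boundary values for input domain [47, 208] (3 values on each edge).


Range: [47, 208]
Boundaries: just below min, min, min+1, max-1, max, just above max
Values: [46, 47, 48, 207, 208, 209]

[46, 47, 48, 207, 208, 209]


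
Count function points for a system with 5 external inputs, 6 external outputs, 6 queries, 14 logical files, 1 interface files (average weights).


UFP = EI*4 + EO*5 + EQ*4 + ILF*10 + EIF*7
UFP = 5*4 + 6*5 + 6*4 + 14*10 + 1*7
UFP = 20 + 30 + 24 + 140 + 7
UFP = 221

221


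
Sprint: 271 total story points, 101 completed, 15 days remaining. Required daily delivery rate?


Formula: Required rate = Remaining points / Days left
Remaining = 271 - 101 = 170 points
Required rate = 170 / 15 = 11.33 points/day

11.33 points/day


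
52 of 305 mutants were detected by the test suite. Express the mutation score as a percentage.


Mutation score = killed / total * 100
Mutation score = 52 / 305 * 100
Mutation score = 17.05%

17.05%


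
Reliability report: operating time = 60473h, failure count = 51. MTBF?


Formula: MTBF = Total operating time / Number of failures
MTBF = 60473 / 51
MTBF = 1185.75 hours

1185.75 hours


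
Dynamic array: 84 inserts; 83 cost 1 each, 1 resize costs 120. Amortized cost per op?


Formula: Amortized cost = Total cost / Operations
Total cost = (83 * 1) + (1 * 120)
Total cost = 83 + 120 = 203
Amortized = 203 / 84 = 2.4167

2.4167


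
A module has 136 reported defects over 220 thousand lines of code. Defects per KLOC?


Defect density = defects / KLOC
Defect density = 136 / 220
Defect density = 0.618 defects/KLOC

0.618 defects/KLOC


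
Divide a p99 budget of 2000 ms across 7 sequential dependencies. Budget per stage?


Formula: per_stage = total_budget / stages
per_stage = 2000 / 7
per_stage = 285.71 ms

285.71 ms


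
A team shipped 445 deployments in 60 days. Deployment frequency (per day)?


Formula: deployments per day = releases / days
= 445 / 60
= 7.417 deploys/day
(equivalently, 51.92 deploys/week)

7.417 deploys/day


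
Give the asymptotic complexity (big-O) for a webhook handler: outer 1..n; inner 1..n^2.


Reasoning: n times n^2
Complexity: O(n^3)

O(n^3)


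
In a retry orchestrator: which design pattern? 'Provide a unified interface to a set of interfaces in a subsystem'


This matches the Facade pattern

Facade


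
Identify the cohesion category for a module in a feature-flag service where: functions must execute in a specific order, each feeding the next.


Reasoning: Output of one is input to next
Type: Sequential cohesion

Sequential cohesion


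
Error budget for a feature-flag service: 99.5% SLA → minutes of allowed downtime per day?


Formula: allowed downtime = period * (100 - SLA) / 100
Period (day) = 1440 minutes
Unavailability fraction = (100 - 99.5) / 100
Allowed downtime = 1440 * (100 - 99.5) / 100
Allowed downtime = 7.2 minutes

7.2 minutes


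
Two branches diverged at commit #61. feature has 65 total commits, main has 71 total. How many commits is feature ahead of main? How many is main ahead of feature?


Common ancestor: commit #61
feature commits after divergence: 65 - 61 = 4
main commits after divergence: 71 - 61 = 10
feature is 4 commits ahead of main
main is 10 commits ahead of feature

feature ahead: 4, main ahead: 10


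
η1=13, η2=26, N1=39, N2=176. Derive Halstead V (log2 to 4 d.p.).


Formula: V = N * log2(η), where N = N1 + N2 and η = η1 + η2
η = 13 + 26 = 39
N = 39 + 176 = 215
log2(39) ≈ 5.2854
V = 215 * 5.2854 = 1136.36

1136.36


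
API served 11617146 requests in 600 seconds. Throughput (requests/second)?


Formula: throughput = requests / seconds
throughput = 11617146 / 600
throughput = 19361.91 requests/second

19361.91 requests/second


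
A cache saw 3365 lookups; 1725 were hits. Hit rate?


Formula: hit rate = hits / (hits + misses) * 100
hit rate = 1725 / (1725 + 1640) * 100
hit rate = 1725 / 3365 * 100
hit rate = 51.26%

51.26%


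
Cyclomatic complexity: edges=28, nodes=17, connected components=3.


Formula: V(G) = E - N + 2P
V(G) = 28 - 17 + 2*3
V(G) = 11 + 6
V(G) = 17

17


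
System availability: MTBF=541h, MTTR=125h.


Availability = MTBF / (MTBF + MTTR)
Availability = 541 / (541 + 125)
Availability = 541 / 666
Availability = 81.2312%

81.2312%


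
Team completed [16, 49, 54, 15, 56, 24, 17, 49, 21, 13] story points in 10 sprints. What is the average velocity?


Formula: Avg velocity = Total points / Number of sprints
Points: [16, 49, 54, 15, 56, 24, 17, 49, 21, 13]
Sum = 16 + 49 + 54 + 15 + 56 + 24 + 17 + 49 + 21 + 13 = 314
Avg velocity = 314 / 10 = 31.4 points/sprint

31.4 points/sprint


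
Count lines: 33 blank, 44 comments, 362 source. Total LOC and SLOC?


Total LOC = blank + comment + code
Total LOC = 33 + 44 + 362 = 439
SLOC (source only) = code = 362

Total LOC: 439, SLOC: 362


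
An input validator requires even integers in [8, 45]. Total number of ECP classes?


Constraint: even integers in [8, 45]
Class 1: x < 8 — out-of-range invalid
Class 2: x in [8,45] but odd — wrong type invalid
Class 3: x in [8,45] and even — valid
Class 4: x > 45 — out-of-range invalid
Total equivalence classes: 4

4 equivalence classes


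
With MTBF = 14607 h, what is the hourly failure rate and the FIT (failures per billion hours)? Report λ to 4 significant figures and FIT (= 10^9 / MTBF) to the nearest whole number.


Formula: λ = 1 / MTBF; FIT = λ × 1e9 = 1e9 / MTBF
λ = 1 / 14607 ≈ 6.846e-05 failures/hour
FIT = 1e9 / 14607 ≈ 68460 failures per 1e9 hours (nearest whole number)

λ = 6.846e-05 /h, FIT = 68460


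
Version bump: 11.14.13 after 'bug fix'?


Current: 11.14.13
Change category: 'bug fix' → patch bump
SemVer rule: patch bump → increment PATCH (MAJOR and MINOR unchanged)
New: 11.14.14

11.14.14


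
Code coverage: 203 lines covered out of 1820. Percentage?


Coverage = covered / total * 100
Coverage = 203 / 1820 * 100
Coverage = 11.15%

11.15%


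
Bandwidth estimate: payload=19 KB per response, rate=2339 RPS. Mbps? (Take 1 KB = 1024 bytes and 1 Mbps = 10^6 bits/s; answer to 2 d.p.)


Formula: Mbps = payload_bytes * RPS * 8 / 1e6
Payload per request = 19 KB = 19 * 1024 = 19456 bytes
Total bytes/sec = 19456 * 2339 = 45507584
Total bits/sec = 45507584 * 8 = 364060672
Mbps = 364060672 / 1e6 = 364.06

364.06 Mbps


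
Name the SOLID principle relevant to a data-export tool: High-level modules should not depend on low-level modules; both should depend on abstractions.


This describes the Dependency Inversion Principle (DIP)

Dependency Inversion Principle (DIP)


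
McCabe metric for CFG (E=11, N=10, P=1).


Formula: V(G) = E - N + 2P
V(G) = 11 - 10 + 2*1
V(G) = 1 + 2
V(G) = 3

3


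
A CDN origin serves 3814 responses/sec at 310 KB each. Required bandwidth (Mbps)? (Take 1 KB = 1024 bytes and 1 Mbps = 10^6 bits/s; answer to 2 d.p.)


Formula: Mbps = payload_bytes * RPS * 8 / 1e6
Payload per request = 310 KB = 310 * 1024 = 317440 bytes
Total bytes/sec = 317440 * 3814 = 1210716160
Total bits/sec = 1210716160 * 8 = 9685729280
Mbps = 9685729280 / 1e6 = 9685.73

9685.73 Mbps


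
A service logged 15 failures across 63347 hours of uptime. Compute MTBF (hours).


Formula: MTBF = Total operating time / Number of failures
MTBF = 63347 / 15
MTBF = 4223.13 hours

4223.13 hours


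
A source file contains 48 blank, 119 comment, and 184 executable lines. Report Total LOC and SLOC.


Total LOC = blank + comment + code
Total LOC = 48 + 119 + 184 = 351
SLOC (source only) = code = 184

Total LOC: 351, SLOC: 184


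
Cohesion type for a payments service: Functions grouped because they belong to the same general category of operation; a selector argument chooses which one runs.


Reasoning: Grouped by category of activity, not by data or sequence
Type: Logical cohesion

Logical cohesion


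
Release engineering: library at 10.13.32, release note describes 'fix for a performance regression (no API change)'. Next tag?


Current: 10.13.32
Change category: 'fix for a performance regression (no API change)' → patch bump
SemVer rule: patch bump → increment PATCH (MAJOR and MINOR unchanged)
New: 10.13.33

10.13.33


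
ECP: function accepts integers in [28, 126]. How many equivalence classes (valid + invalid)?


Valid range: [28, 126]
Class 1: x < 28 — invalid
Class 2: 28 ≤ x ≤ 126 — valid
Class 3: x > 126 — invalid
Total equivalence classes: 3

3 equivalence classes


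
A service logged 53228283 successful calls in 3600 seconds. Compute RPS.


Formula: throughput = requests / seconds
throughput = 53228283 / 3600
throughput = 14785.63 requests/second

14785.63 requests/second


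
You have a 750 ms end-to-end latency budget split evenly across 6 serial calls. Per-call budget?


Formula: per_stage = total_budget / stages
per_stage = 750 / 6
per_stage = 125.0 ms

125.0 ms


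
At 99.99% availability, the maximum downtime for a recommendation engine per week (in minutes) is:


Formula: allowed downtime = period * (100 - SLA) / 100
Period (week) = 10080 minutes
Unavailability fraction = (100 - 99.99) / 100
Allowed downtime = 10080 * (100 - 99.99) / 100
Allowed downtime = 1.008 minutes

1.008 minutes


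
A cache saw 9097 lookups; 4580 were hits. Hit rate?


Formula: hit rate = hits / (hits + misses) * 100
hit rate = 4580 / (4580 + 4517) * 100
hit rate = 4580 / 9097 * 100
hit rate = 50.35%

50.35%


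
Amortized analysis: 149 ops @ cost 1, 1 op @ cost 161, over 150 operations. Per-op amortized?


Formula: Amortized cost = Total cost / Operations
Total cost = (149 * 1) + (1 * 161)
Total cost = 149 + 161 = 310
Amortized = 310 / 150 = 2.0667

2.0667


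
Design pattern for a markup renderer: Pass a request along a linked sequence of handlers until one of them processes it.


This matches the Chain of Responsibility pattern

Chain of Responsibility


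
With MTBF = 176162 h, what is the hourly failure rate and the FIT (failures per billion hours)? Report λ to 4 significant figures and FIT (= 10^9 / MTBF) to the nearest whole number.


Formula: λ = 1 / MTBF; FIT = λ × 1e9 = 1e9 / MTBF
λ = 1 / 176162 ≈ 5.677e-06 failures/hour
FIT = 1e9 / 176162 ≈ 5677 failures per 1e9 hours (nearest whole number)

λ = 5.677e-06 /h, FIT = 5677


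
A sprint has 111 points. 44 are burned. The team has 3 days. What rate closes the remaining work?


Formula: Required rate = Remaining points / Days left
Remaining = 111 - 44 = 67 points
Required rate = 67 / 3 = 22.33 points/day

22.33 points/day


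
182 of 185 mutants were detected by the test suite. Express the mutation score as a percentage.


Mutation score = killed / total * 100
Mutation score = 182 / 185 * 100
Mutation score = 98.38%

98.38%


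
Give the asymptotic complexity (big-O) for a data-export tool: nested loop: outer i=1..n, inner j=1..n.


Reasoning: n iterations times n iterations
Complexity: O(n^2)

O(n^2)


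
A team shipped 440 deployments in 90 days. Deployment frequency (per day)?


Formula: deployments per day = releases / days
= 440 / 90
= 4.889 deploys/day
(equivalently, 34.22 deploys/week)

4.889 deploys/day


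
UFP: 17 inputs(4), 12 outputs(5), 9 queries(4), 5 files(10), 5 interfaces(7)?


UFP = EI*4 + EO*5 + EQ*4 + ILF*10 + EIF*7
UFP = 17*4 + 12*5 + 9*4 + 5*10 + 5*7
UFP = 68 + 60 + 36 + 50 + 35
UFP = 249

249


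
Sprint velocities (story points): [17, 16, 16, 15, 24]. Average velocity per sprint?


Formula: Avg velocity = Total points / Number of sprints
Points: [17, 16, 16, 15, 24]
Sum = 17 + 16 + 16 + 15 + 24 = 88
Avg velocity = 88 / 5 = 17.6 points/sprint

17.6 points/sprint
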